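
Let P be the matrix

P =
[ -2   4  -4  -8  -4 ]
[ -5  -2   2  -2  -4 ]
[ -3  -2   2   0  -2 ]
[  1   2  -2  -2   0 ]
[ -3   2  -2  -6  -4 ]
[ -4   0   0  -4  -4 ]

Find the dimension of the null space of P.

Row reduce to echelon form.
R2 ← R2 − (5/2)·R1: [0, -12, 12, 18, 6]
R3 ← R3 − (3/2)·R1: [0, -8, 8, 12, 4]
R4 ← R4 + (1/2)·R1: [0, 4, -4, -6, -2]
R5 ← R5 − (3/2)·R1: [0, -4, 4, 6, 2]
R6 ← R6 − (2)·R1: [0, -8, 8, 12, 4]
R3 ← R3 − (2/3)·R2: [0, 0, 0, 0, 0]
R4 ← R4 + (1/3)·R2: [0, 0, 0, 0, 0]
R5 ← R5 − (1/3)·R2: [0, 0, 0, 0, 0]
R6 ← R6 − (2/3)·R2: [0, 0, 0, 0, 0]
2 nonzero rows, so rank(P) = 2.
P has 5 columns; by rank–nullity, nullity = 5 − 2 = 3.

3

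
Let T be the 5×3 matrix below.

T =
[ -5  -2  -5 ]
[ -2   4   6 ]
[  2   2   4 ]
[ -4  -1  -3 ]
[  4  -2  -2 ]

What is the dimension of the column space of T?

2

Row reduce to echelon form.
R2 ← R2 − (2/5)·R1: [0, 24/5, 8]
R3 ← R3 + (2/5)·R1: [0, 6/5, 2]
R4 ← R4 − (4/5)·R1: [0, 3/5, 1]
R5 ← R5 + (4/5)·R1: [0, -18/5, -6]
R3 ← R3 − (1/4)·R2: [0, 0, 0]
R4 ← R4 − (1/8)·R2: [0, 0, 0]
R5 ← R5 + (3/4)·R2: [0, 0, 0]
Echelon form has 2 nonzero rows, so rank(T) = 2.
The column space has dimension equal to the rank: 2.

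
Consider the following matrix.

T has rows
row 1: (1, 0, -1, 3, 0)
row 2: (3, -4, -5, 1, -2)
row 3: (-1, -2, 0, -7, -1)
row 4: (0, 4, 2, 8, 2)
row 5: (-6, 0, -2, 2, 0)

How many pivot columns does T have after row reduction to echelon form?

Row reduce to echelon form.
R2 ← R2 − (3)·R1: [0, -4, -2, -8, -2]
R3 ← R3 + R1: [0, -2, -1, -4, -1]
R5 ← R5 + (6)·R1: [0, 0, -8, 20, 0]
R3 ← R3 − (1/2)·R2: [0, 0, 0, 0, 0]
R4 ← R4 + R2: [0, 0, 0, 0, 0]
Swap R3 ↔ R5
Echelon form has 3 nonzero rows, so rank(T) = 3.
Each nonzero row contributes one pivot column: 3 pivot columns.

3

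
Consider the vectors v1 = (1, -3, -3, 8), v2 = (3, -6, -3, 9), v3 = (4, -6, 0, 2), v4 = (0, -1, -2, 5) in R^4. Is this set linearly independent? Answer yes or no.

Form the matrix with these vectors as rows and row reduce.
R2 ← R2 − (3)·R1: [0, 3, 6, -15]
R3 ← R3 − (4)·R1: [0, 6, 12, -30]
R3 ← R3 − (2)·R2: [0, 0, 0, 0]
R4 ← R4 + (1/3)·R2: [0, 0, 0, 0]
2 nonzero rows, so the 4 vectors span a space of dimension 2.
Since 2 < 4, the vectors are linearly dependent.

no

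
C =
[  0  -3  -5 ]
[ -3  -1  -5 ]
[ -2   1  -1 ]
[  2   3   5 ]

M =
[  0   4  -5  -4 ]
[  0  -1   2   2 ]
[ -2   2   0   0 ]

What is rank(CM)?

3

First compute CM:
[[ 10,  -7,  -6,  -6],
 [ 10, -21,  13,  10],
 [  2, -11,  12,  10],
 [-10,  15,  -4,  -2]]
Now row reduce the product.
R2 ← R2 − R1: [0, -14, 19, 16]
R3 ← R3 − (1/5)·R1: [0, -48/5, 66/5, 56/5]
R4 ← R4 + R1: [0, 8, -10, -8]
R3 ← R3 − (24/35)·R2: [0, 0, 6/35, 8/35]
R4 ← R4 + (4/7)·R2: [0, 0, 6/7, 8/7]
R4 ← R4 − (5)·R3: [0, 0, 0, 0]
3 nonzero rows, so rank(CM) = 3.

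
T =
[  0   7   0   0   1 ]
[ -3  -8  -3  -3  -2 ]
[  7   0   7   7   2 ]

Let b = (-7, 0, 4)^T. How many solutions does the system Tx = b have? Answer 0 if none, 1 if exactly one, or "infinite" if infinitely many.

Row reduce the augmented matrix [T | b].
Swap R1 ↔ R2
R3 ← R3 + (7/3)·R1: [0, -56/3, 0, 0, -8/3, 4]
R3 ← R3 + (8/3)·R2: [0, 0, 0, 0, 0, -44/3]
The echelon form has 3 nonzero rows; the last pivot sits in the augmented column, so rank(T) = 2 but rank([T|b]) = 3.
Since the ranks differ, the system is inconsistent.
It has no solutions.

0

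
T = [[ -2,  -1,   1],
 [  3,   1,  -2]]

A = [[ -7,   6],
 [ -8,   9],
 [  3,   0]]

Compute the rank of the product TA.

First compute TA:
[[ 25, -21],
 [-35,  27]]
Now row reduce the product.
R2 ← R2 + (7/5)·R1: [0, -12/5]
2 nonzero rows, so rank(TA) = 2.

2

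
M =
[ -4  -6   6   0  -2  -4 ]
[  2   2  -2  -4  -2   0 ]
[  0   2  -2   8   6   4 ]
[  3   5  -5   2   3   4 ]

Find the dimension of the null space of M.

4

Row reduce to echelon form.
R2 ← R2 + (1/2)·R1: [0, -1, 1, -4, -3, -2]
R4 ← R4 + (3/4)·R1: [0, 1/2, -1/2, 2, 3/2, 1]
R3 ← R3 + (2)·R2: [0, 0, 0, 0, 0, 0]
R4 ← R4 + (1/2)·R2: [0, 0, 0, 0, 0, 0]
2 nonzero rows, so rank(M) = 2.
M has 6 columns; by rank–nullity, nullity = 6 − 2 = 4.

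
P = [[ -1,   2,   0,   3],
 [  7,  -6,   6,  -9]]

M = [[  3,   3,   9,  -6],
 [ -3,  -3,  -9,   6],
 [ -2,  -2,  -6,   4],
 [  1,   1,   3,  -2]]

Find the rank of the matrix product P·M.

First compute PM:
[[ -6,  -6, -18,  12],
 [ 18,  18,  54, -36]]
Now row reduce the product.
R2 ← R2 + (3)·R1: [0, 0, 0, 0]
1 nonzero row, so rank(PM) = 1.

1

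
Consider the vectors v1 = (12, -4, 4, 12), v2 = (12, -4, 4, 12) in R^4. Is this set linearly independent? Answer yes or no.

no

Form the matrix with these vectors as rows and row reduce.
R2 ← R2 − R1: [0, 0, 0, 0]
1 nonzero row, so the 2 vectors span a space of dimension 1.
Since 1 < 2, the vectors are linearly dependent.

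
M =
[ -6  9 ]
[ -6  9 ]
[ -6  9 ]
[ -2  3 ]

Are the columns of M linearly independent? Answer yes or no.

Row reduce M to echelon form.
R2 ← R2 − R1: [0, 0]
R3 ← R3 − R1: [0, 0]
R4 ← R4 − (1/3)·R1: [0, 0]
1 pivot among 2 columns.
Only 1 < 2 pivot columns, so the columns are linearly dependent.

no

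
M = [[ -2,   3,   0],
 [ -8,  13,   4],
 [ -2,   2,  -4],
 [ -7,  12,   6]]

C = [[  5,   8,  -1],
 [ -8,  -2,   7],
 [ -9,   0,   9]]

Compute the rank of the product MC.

2

First compute MC:
[[-34, -22,  23],
 [-180, -90, 135],
 [ 10, -20, -20],
 [-185, -80, 145]]
Now row reduce the product.
R2 ← R2 − (90/17)·R1: [0, 450/17, 225/17]
R3 ← R3 + (5/17)·R1: [0, -450/17, -225/17]
R4 ← R4 − (185/34)·R1: [0, 675/17, 675/34]
R3 ← R3 + R2: [0, 0, 0]
R4 ← R4 − (3/2)·R2: [0, 0, 0]
2 nonzero rows, so rank(MC) = 2.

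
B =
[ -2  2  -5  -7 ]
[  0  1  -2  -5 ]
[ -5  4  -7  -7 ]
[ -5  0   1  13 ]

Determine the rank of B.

3

Row reduce to echelon form.
R3 ← R3 − (5/2)·R1: [0, -1, 11/2, 21/2]
R4 ← R4 − (5/2)·R1: [0, -5, 27/2, 61/2]
R3 ← R3 + R2: [0, 0, 7/2, 11/2]
R4 ← R4 + (5)·R2: [0, 0, 7/2, 11/2]
R4 ← R4 − R3: [0, 0, 0, 0]
Echelon form has 3 nonzero rows, so rank(B) = 3.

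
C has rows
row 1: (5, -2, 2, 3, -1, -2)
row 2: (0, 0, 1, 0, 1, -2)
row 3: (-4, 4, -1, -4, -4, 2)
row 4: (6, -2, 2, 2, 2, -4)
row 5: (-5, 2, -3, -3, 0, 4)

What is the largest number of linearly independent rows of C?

Row reduce to echelon form.
R3 ← R3 + (4/5)·R1: [0, 12/5, 3/5, -8/5, -24/5, 2/5]
R4 ← R4 − (6/5)·R1: [0, 2/5, -2/5, -8/5, 16/5, -8/5]
R5 ← R5 + R1: [0, 0, -1, 0, -1, 2]
Swap R2 ↔ R3
R4 ← R4 − (1/6)·R2: [0, 0, -1/2, -4/3, 4, -5/3]
R4 ← R4 + (1/2)·R3: [0, 0, 0, -4/3, 9/2, -8/3]
R5 ← R5 + R3: [0, 0, 0, 0, 0, 0]
Echelon form has 4 nonzero rows, so rank(C) = 4.
The rank gives the maximum number of linearly independent rows: 4.

4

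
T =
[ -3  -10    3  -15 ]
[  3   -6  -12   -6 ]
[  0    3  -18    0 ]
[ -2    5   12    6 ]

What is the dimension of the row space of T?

Row reduce to echelon form.
R2 ← R2 + R1: [0, -16, -9, -21]
R4 ← R4 − (2/3)·R1: [0, 35/3, 10, 16]
R3 ← R3 + (3/16)·R2: [0, 0, -315/16, -63/16]
R4 ← R4 + (35/48)·R2: [0, 0, 55/16, 11/16]
R4 ← R4 + (11/63)·R3: [0, 0, 0, 0]
Echelon form has 3 nonzero rows, so rank(T) = 3.
The row space has dimension equal to the rank: 3.

3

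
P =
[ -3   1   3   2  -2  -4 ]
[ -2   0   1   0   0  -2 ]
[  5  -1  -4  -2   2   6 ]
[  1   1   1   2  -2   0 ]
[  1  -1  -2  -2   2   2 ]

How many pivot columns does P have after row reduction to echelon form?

Row reduce to echelon form.
R2 ← R2 − (2/3)·R1: [0, -2/3, -1, -4/3, 4/3, 2/3]
R3 ← R3 + (5/3)·R1: [0, 2/3, 1, 4/3, -4/3, -2/3]
R4 ← R4 + (1/3)·R1: [0, 4/3, 2, 8/3, -8/3, -4/3]
R5 ← R5 + (1/3)·R1: [0, -2/3, -1, -4/3, 4/3, 2/3]
R3 ← R3 + R2: [0, 0, 0, 0, 0, 0]
R4 ← R4 + (2)·R2: [0, 0, 0, 0, 0, 0]
R5 ← R5 − R2: [0, 0, 0, 0, 0, 0]
Echelon form has 2 nonzero rows, so rank(P) = 2.
Each nonzero row contributes one pivot column: 2 pivot columns.

2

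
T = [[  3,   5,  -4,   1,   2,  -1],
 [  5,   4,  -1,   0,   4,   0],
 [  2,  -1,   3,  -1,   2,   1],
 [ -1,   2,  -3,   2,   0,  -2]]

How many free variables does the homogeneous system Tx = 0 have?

3

Row reduce to echelon form.
R2 ← R2 − (5/3)·R1: [0, -13/3, 17/3, -5/3, 2/3, 5/3]
R3 ← R3 − (2/3)·R1: [0, -13/3, 17/3, -5/3, 2/3, 5/3]
R4 ← R4 + (1/3)·R1: [0, 11/3, -13/3, 7/3, 2/3, -7/3]
R3 ← R3 − R2: [0, 0, 0, 0, 0, 0]
R4 ← R4 + (11/13)·R2: [0, 0, 6/13, 12/13, 16/13, -12/13]
Swap R3 ↔ R4
3 nonzero rows, so rank(T) = 3.
T has 6 columns; by rank–nullity, nullity = 6 − 3 = 3.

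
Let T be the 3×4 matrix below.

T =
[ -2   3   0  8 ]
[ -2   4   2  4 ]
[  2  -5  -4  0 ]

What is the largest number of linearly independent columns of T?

Row reduce to echelon form.
R2 ← R2 − R1: [0, 1, 2, -4]
R3 ← R3 + R1: [0, -2, -4, 8]
R3 ← R3 + (2)·R2: [0, 0, 0, 0]
Echelon form has 2 nonzero rows, so rank(T) = 2.
The rank gives the maximum number of linearly independent columns: 2.

2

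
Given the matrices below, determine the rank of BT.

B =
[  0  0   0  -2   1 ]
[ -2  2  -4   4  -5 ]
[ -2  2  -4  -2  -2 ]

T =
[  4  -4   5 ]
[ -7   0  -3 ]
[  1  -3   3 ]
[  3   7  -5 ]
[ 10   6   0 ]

2

First compute BT:
[[  4,  -8,  10],
 [-64,  18, -48],
 [-52,  -6, -18]]
Now row reduce the product.
R2 ← R2 + (16)·R1: [0, -110, 112]
R3 ← R3 + (13)·R1: [0, -110, 112]
R3 ← R3 − R2: [0, 0, 0]
2 nonzero rows, so rank(BT) = 2.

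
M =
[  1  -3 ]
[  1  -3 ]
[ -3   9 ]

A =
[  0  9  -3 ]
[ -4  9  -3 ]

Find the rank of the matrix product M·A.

First compute MA:
[[ 12, -18,   6],
 [ 12, -18,   6],
 [-36,  54, -18]]
Now row reduce the product.
R2 ← R2 − R1: [0, 0, 0]
R3 ← R3 + (3)·R1: [0, 0, 0]
1 nonzero row, so rank(MA) = 1.

1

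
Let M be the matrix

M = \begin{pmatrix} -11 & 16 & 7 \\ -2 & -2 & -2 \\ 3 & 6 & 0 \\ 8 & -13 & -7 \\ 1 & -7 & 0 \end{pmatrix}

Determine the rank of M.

Row reduce to echelon form.
R2 ← R2 − (2/11)·R1: [0, -54/11, -36/11]
R3 ← R3 + (3/11)·R1: [0, 114/11, 21/11]
R4 ← R4 + (8/11)·R1: [0, -15/11, -21/11]
R5 ← R5 + (1/11)·R1: [0, -61/11, 7/11]
R3 ← R3 + (19/9)·R2: [0, 0, -5]
R4 ← R4 − (5/18)·R2: [0, 0, -1]
R5 ← R5 − (61/54)·R2: [0, 0, 13/3]
R4 ← R4 − (1/5)·R3: [0, 0, 0]
R5 ← R5 + (13/15)·R3: [0, 0, 0]
Echelon form has 3 nonzero rows, so rank(M) = 3.

3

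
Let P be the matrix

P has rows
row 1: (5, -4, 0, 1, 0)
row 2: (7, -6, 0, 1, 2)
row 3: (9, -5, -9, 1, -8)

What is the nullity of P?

2

Row reduce to echelon form.
R2 ← R2 − (7/5)·R1: [0, -2/5, 0, -2/5, 2]
R3 ← R3 − (9/5)·R1: [0, 11/5, -9, -4/5, -8]
R3 ← R3 + (11/2)·R2: [0, 0, -9, -3, 3]
3 nonzero rows, so rank(P) = 3.
P has 5 columns; by rank–nullity, nullity = 5 − 3 = 2.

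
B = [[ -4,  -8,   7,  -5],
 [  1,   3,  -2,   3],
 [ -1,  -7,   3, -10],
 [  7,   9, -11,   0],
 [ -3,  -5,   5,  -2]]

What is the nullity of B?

2

Row reduce to echelon form.
R2 ← R2 + (1/4)·R1: [0, 1, -1/4, 7/4]
R3 ← R3 − (1/4)·R1: [0, -5, 5/4, -35/4]
R4 ← R4 + (7/4)·R1: [0, -5, 5/4, -35/4]
R5 ← R5 − (3/4)·R1: [0, 1, -1/4, 7/4]
R3 ← R3 + (5)·R2: [0, 0, 0, 0]
R4 ← R4 + (5)·R2: [0, 0, 0, 0]
R5 ← R5 − R2: [0, 0, 0, 0]
2 nonzero rows, so rank(B) = 2.
B has 4 columns; by rank–nullity, nullity = 4 − 2 = 2.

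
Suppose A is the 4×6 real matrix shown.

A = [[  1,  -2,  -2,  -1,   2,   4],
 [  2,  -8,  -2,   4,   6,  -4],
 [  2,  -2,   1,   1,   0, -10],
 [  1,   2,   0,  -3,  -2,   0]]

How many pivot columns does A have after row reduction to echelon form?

Row reduce to echelon form.
R2 ← R2 − (2)·R1: [0, -4, 2, 6, 2, -12]
R3 ← R3 − (2)·R1: [0, 2, 5, 3, -4, -18]
R4 ← R4 − R1: [0, 4, 2, -2, -4, -4]
R3 ← R3 + (1/2)·R2: [0, 0, 6, 6, -3, -24]
R4 ← R4 + R2: [0, 0, 4, 4, -2, -16]
R4 ← R4 − (2/3)·R3: [0, 0, 0, 0, 0, 0]
Echelon form has 3 nonzero rows, so rank(A) = 3.
Each nonzero row contributes one pivot column: 3 pivot columns.

3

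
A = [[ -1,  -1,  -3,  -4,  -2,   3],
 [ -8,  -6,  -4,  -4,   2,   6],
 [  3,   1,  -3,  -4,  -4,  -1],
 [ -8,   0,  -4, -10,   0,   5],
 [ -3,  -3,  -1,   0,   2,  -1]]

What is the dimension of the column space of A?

4

Row reduce to echelon form.
R2 ← R2 − (8)·R1: [0, 2, 20, 28, 18, -18]
R3 ← R3 + (3)·R1: [0, -2, -12, -16, -10, 8]
R4 ← R4 − (8)·R1: [0, 8, 20, 22, 16, -19]
R5 ← R5 − (3)·R1: [0, 0, 8, 12, 8, -10]
R3 ← R3 + R2: [0, 0, 8, 12, 8, -10]
R4 ← R4 − (4)·R2: [0, 0, -60, -90, -56, 53]
R4 ← R4 + (15/2)·R3: [0, 0, 0, 0, 4, -22]
R5 ← R5 − R3: [0, 0, 0, 0, 0, 0]
Echelon form has 4 nonzero rows, so rank(A) = 4.
The column space has dimension equal to the rank: 4.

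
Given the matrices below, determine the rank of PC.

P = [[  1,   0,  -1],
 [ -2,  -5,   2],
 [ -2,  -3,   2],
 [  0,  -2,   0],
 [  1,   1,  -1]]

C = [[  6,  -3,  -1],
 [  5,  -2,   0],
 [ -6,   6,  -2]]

First compute PC:
[[ 12,  -9,   1],
 [-49,  28,  -2],
 [-39,  24,  -2],
 [-10,   4,   0],
 [ 17, -11,   1]]
Now row reduce the product.
R2 ← R2 + (49/12)·R1: [0, -35/4, 25/12]
R3 ← R3 + (13/4)·R1: [0, -21/4, 5/4]
R4 ← R4 + (5/6)·R1: [0, -7/2, 5/6]
R5 ← R5 − (17/12)·R1: [0, 7/4, -5/12]
R3 ← R3 − (3/5)·R2: [0, 0, 0]
R4 ← R4 − (2/5)·R2: [0, 0, 0]
R5 ← R5 + (1/5)·R2: [0, 0, 0]
2 nonzero rows, so rank(PC) = 2.

2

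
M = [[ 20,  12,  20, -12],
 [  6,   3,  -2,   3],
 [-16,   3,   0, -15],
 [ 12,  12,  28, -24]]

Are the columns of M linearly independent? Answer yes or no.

no

Row reduce M to echelon form.
R2 ← R2 − (3/10)·R1: [0, -3/5, -8, 33/5]
R3 ← R3 + (4/5)·R1: [0, 63/5, 16, -123/5]
R4 ← R4 − (3/5)·R1: [0, 24/5, 16, -84/5]
R3 ← R3 + (21)·R2: [0, 0, -152, 114]
R4 ← R4 + (8)·R2: [0, 0, -48, 36]
R4 ← R4 − (6/19)·R3: [0, 0, 0, 0]
3 pivots among 4 columns.
Only 3 < 4 pivot columns, so the columns are linearly dependent.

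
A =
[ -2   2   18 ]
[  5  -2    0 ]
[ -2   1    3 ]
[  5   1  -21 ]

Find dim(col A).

3

Row reduce to echelon form.
R2 ← R2 + (5/2)·R1: [0, 3, 45]
R3 ← R3 − R1: [0, -1, -15]
R4 ← R4 + (5/2)·R1: [0, 6, 24]
R3 ← R3 + (1/3)·R2: [0, 0, 0]
R4 ← R4 − (2)·R2: [0, 0, -66]
Swap R3 ↔ R4
Echelon form has 3 nonzero rows, so rank(A) = 3.
The column space has dimension equal to the rank: 3.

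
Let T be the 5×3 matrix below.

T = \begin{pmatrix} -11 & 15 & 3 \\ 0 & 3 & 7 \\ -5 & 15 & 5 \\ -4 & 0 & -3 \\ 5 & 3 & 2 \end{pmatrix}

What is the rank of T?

Row reduce to echelon form.
R3 ← R3 − (5/11)·R1: [0, 90/11, 40/11]
R4 ← R4 − (4/11)·R1: [0, -60/11, -45/11]
R5 ← R5 + (5/11)·R1: [0, 108/11, 37/11]
R3 ← R3 − (30/11)·R2: [0, 0, -170/11]
R4 ← R4 + (20/11)·R2: [0, 0, 95/11]
R5 ← R5 − (36/11)·R2: [0, 0, -215/11]
R4 ← R4 + (19/34)·R3: [0, 0, 0]
R5 ← R5 − (43/34)·R3: [0, 0, 0]
Echelon form has 3 nonzero rows, so rank(T) = 3.

3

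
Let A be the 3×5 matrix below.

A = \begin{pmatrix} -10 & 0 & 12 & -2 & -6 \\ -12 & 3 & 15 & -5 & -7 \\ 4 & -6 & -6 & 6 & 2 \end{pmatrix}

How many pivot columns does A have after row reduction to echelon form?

2

Row reduce to echelon form.
R2 ← R2 − (6/5)·R1: [0, 3, 3/5, -13/5, 1/5]
R3 ← R3 + (2/5)·R1: [0, -6, -6/5, 26/5, -2/5]
R3 ← R3 + (2)·R2: [0, 0, 0, 0, 0]
Echelon form has 2 nonzero rows, so rank(A) = 2.
Each nonzero row contributes one pivot column: 2 pivot columns.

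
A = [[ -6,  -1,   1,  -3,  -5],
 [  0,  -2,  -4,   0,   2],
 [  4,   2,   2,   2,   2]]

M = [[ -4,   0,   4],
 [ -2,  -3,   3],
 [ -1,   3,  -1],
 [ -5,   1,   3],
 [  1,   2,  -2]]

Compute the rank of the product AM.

2

First compute AM:
[[ 35,  -7, -27],
 [ 10,  -2,  -6],
 [-30,   6,  22]]
Now row reduce the product.
R2 ← R2 − (2/7)·R1: [0, 0, 12/7]
R3 ← R3 + (6/7)·R1: [0, 0, -8/7]
R3 ← R3 + (2/3)·R2: [0, 0, 0]
2 nonzero rows, so rank(AM) = 2.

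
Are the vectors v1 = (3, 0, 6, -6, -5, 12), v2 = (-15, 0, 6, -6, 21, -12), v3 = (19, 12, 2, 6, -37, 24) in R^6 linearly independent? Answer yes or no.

Form the matrix with these vectors as rows and row reduce.
R2 ← R2 + (5)·R1: [0, 0, 36, -36, -4, 48]
R3 ← R3 − (19/3)·R1: [0, 12, -36, 44, -16/3, -52]
Swap R2 ↔ R3
3 nonzero rows, so the 3 vectors span a space of dimension 3.
Since 3 = 3, the vectors are linearly independent.

yes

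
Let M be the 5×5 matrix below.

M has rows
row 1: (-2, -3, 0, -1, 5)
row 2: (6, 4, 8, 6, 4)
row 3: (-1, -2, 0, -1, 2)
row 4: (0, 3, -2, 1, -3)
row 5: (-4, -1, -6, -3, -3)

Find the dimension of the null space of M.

2

Row reduce to echelon form.
R2 ← R2 + (3)·R1: [0, -5, 8, 3, 19]
R3 ← R3 − (1/2)·R1: [0, -1/2, 0, -1/2, -1/2]
R5 ← R5 − (2)·R1: [0, 5, -6, -1, -13]
R3 ← R3 − (1/10)·R2: [0, 0, -4/5, -4/5, -12/5]
R4 ← R4 + (3/5)·R2: [0, 0, 14/5, 14/5, 42/5]
R5 ← R5 + R2: [0, 0, 2, 2, 6]
R4 ← R4 + (7/2)·R3: [0, 0, 0, 0, 0]
R5 ← R5 + (5/2)·R3: [0, 0, 0, 0, 0]
3 nonzero rows, so rank(M) = 3.
M has 5 columns; by rank–nullity, nullity = 5 − 3 = 2.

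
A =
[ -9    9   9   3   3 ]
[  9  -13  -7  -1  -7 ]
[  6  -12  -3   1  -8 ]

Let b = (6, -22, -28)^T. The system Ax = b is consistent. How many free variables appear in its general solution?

Row reduce the augmented matrix [A | b].
R2 ← R2 + R1: [0, -4, 2, 2, -4, -16]
R3 ← R3 + (2/3)·R1: [0, -6, 3, 3, -6, -24]
R3 ← R3 − (3/2)·R2: [0, 0, 0, 0, 0, 0]
The echelon form has 2 nonzero rows, and every pivot lies in the first 5 columns, so rank(A) = rank([A|b]) = 2.
The system is consistent.
Free variables = (unknowns) − (rank) = 5 − 2 = 3.

3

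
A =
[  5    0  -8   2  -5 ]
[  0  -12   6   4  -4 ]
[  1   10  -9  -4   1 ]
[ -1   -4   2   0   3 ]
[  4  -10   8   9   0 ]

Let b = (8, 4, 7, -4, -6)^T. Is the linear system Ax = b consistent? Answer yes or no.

no

Row reduce the augmented matrix [A | b].
R3 ← R3 − (1/5)·R1: [0, 10, -37/5, -22/5, 2, 27/5]
R4 ← R4 + (1/5)·R1: [0, -4, 2/5, 2/5, 2, -12/5]
R5 ← R5 − (4/5)·R1: [0, -10, 72/5, 37/5, 4, -62/5]
R3 ← R3 + (5/6)·R2: [0, 0, -12/5, -16/15, -4/3, 131/15]
R4 ← R4 − (1/3)·R2: [0, 0, -8/5, -14/15, 10/3, -56/15]
R5 ← R5 − (5/6)·R2: [0, 0, 47/5, 61/15, 22/3, -236/15]
R4 ← R4 − (2/3)·R3: [0, 0, 0, -2/9, 38/9, -86/9]
R5 ← R5 + (47/12)·R3: [0, 0, 0, -1/9, 19/9, 665/36]
R5 ← R5 − (1/2)·R4: [0, 0, 0, 0, 0, 93/4]
The echelon form has 5 nonzero rows; the last pivot sits in the augmented column, so rank(A) = 4 but rank([A|b]) = 5.
Since the ranks differ, the system is inconsistent.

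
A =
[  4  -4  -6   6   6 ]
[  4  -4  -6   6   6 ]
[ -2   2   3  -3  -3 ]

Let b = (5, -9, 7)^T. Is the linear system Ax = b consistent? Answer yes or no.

Row reduce the augmented matrix [A | b].
R2 ← R2 − R1: [0, 0, 0, 0, 0, -14]
R3 ← R3 + (1/2)·R1: [0, 0, 0, 0, 0, 19/2]
R3 ← R3 + (19/28)·R2: [0, 0, 0, 0, 0, 0]
The echelon form has 2 nonzero rows; the last pivot sits in the augmented column, so rank(A) = 1 but rank([A|b]) = 2.
Since the ranks differ, the system is inconsistent.

no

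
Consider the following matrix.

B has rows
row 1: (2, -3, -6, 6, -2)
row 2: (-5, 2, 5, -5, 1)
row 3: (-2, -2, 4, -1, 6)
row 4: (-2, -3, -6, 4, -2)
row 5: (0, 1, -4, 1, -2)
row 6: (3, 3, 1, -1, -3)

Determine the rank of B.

Row reduce to echelon form.
R2 ← R2 + (5/2)·R1: [0, -11/2, -10, 10, -4]
R3 ← R3 + R1: [0, -5, -2, 5, 4]
R4 ← R4 + R1: [0, -6, -12, 10, -4]
R6 ← R6 − (3/2)·R1: [0, 15/2, 10, -10, 0]
R3 ← R3 − (10/11)·R2: [0, 0, 78/11, -45/11, 84/11]
R4 ← R4 − (12/11)·R2: [0, 0, -12/11, -10/11, 4/11]
R5 ← R5 + (2/11)·R2: [0, 0, -64/11, 31/11, -30/11]
R6 ← R6 + (15/11)·R2: [0, 0, -40/11, 40/11, -60/11]
R4 ← R4 + (2/13)·R3: [0, 0, 0, -20/13, 20/13]
R5 ← R5 + (32/39)·R3: [0, 0, 0, -7/13, 46/13]
R6 ← R6 + (20/39)·R3: [0, 0, 0, 20/13, -20/13]
R5 ← R5 − (7/20)·R4: [0, 0, 0, 0, 3]
R6 ← R6 + R4: [0, 0, 0, 0, 0]
Echelon form has 5 nonzero rows, so rank(B) = 5.

5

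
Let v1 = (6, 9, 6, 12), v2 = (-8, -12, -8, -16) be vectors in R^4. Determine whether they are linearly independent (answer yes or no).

no

Form the matrix with these vectors as rows and row reduce.
R2 ← R2 + (4/3)·R1: [0, 0, 0, 0]
1 nonzero row, so the 2 vectors span a space of dimension 1.
Since 1 < 2, the vectors are linearly dependent.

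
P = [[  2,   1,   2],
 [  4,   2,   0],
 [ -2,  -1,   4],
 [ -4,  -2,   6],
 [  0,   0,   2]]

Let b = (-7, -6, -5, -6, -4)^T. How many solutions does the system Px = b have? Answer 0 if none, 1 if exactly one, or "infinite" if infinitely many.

Row reduce the augmented matrix [P | b].
R2 ← R2 − (2)·R1: [0, 0, -4, 8]
R3 ← R3 + R1: [0, 0, 6, -12]
R4 ← R4 + (2)·R1: [0, 0, 10, -20]
R3 ← R3 + (3/2)·R2: [0, 0, 0, 0]
R4 ← R4 + (5/2)·R2: [0, 0, 0, 0]
R5 ← R5 + (1/2)·R2: [0, 0, 0, 0]
The echelon form has 2 nonzero rows, and every pivot lies in the first 3 columns, so rank(P) = rank([P|b]) = 2.
The system is consistent.
rank = 2 < 3 unknowns, so there are infinitely many solutions.

infinite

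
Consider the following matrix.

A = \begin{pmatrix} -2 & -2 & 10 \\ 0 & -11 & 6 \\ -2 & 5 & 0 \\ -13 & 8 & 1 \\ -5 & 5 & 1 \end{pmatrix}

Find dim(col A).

3

Row reduce to echelon form.
R3 ← R3 − R1: [0, 7, -10]
R4 ← R4 − (13/2)·R1: [0, 21, -64]
R5 ← R5 − (5/2)·R1: [0, 10, -24]
R3 ← R3 + (7/11)·R2: [0, 0, -68/11]
R4 ← R4 + (21/11)·R2: [0, 0, -578/11]
R5 ← R5 + (10/11)·R2: [0, 0, -204/11]
R4 ← R4 − (17/2)·R3: [0, 0, 0]
R5 ← R5 − (3)·R3: [0, 0, 0]
Echelon form has 3 nonzero rows, so rank(A) = 3.
The column space has dimension equal to the rank: 3.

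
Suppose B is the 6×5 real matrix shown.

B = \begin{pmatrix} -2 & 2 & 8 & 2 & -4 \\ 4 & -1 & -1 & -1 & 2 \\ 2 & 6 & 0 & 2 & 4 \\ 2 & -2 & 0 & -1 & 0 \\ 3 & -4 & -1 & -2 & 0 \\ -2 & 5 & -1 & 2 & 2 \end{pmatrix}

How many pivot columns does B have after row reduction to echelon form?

3

Row reduce to echelon form.
R2 ← R2 + (2)·R1: [0, 3, 15, 3, -6]
R3 ← R3 + R1: [0, 8, 8, 4, 0]
R4 ← R4 + R1: [0, 0, 8, 1, -4]
R5 ← R5 + (3/2)·R1: [0, -1, 11, 1, -6]
R6 ← R6 − R1: [0, 3, -9, 0, 6]
R3 ← R3 − (8/3)·R2: [0, 0, -32, -4, 16]
R5 ← R5 + (1/3)·R2: [0, 0, 16, 2, -8]
R6 ← R6 − R2: [0, 0, -24, -3, 12]
R4 ← R4 + (1/4)·R3: [0, 0, 0, 0, 0]
R5 ← R5 + (1/2)·R3: [0, 0, 0, 0, 0]
R6 ← R6 − (3/4)·R3: [0, 0, 0, 0, 0]
Echelon form has 3 nonzero rows, so rank(B) = 3.
Each nonzero row contributes one pivot column: 3 pivot columns.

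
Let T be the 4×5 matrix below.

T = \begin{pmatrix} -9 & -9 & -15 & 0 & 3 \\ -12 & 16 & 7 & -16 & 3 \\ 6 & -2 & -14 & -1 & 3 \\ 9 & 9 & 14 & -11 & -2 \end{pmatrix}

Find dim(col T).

Row reduce to echelon form.
R2 ← R2 − (4/3)·R1: [0, 28, 27, -16, -1]
R3 ← R3 + (2/3)·R1: [0, -8, -24, -1, 5]
R4 ← R4 + R1: [0, 0, -1, -11, 1]
R3 ← R3 + (2/7)·R2: [0, 0, -114/7, -39/7, 33/7]
R4 ← R4 − (7/114)·R3: [0, 0, 0, -405/38, 27/38]
Echelon form has 4 nonzero rows, so rank(T) = 4.
The column space has dimension equal to the rank: 4.

4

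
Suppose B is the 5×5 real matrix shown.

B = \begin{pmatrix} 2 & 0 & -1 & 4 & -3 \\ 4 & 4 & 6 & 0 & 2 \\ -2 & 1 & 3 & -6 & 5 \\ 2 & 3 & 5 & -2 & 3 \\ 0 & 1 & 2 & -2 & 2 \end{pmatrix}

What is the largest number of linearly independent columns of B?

2

Row reduce to echelon form.
R2 ← R2 − (2)·R1: [0, 4, 8, -8, 8]
R3 ← R3 + R1: [0, 1, 2, -2, 2]
R4 ← R4 − R1: [0, 3, 6, -6, 6]
R3 ← R3 − (1/4)·R2: [0, 0, 0, 0, 0]
R4 ← R4 − (3/4)·R2: [0, 0, 0, 0, 0]
R5 ← R5 − (1/4)·R2: [0, 0, 0, 0, 0]
Echelon form has 2 nonzero rows, so rank(B) = 2.
The rank gives the maximum number of linearly independent columns: 2.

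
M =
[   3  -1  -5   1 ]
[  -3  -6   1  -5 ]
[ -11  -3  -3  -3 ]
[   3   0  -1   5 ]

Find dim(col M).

4

Row reduce to echelon form.
R2 ← R2 + R1: [0, -7, -4, -4]
R3 ← R3 + (11/3)·R1: [0, -20/3, -64/3, 2/3]
R4 ← R4 − R1: [0, 1, 4, 4]
R3 ← R3 − (20/21)·R2: [0, 0, -368/21, 94/21]
R4 ← R4 + (1/7)·R2: [0, 0, 24/7, 24/7]
R4 ← R4 + (9/46)·R3: [0, 0, 0, 99/23]
Echelon form has 4 nonzero rows, so rank(M) = 4.
The column space has dimension equal to the rank: 4.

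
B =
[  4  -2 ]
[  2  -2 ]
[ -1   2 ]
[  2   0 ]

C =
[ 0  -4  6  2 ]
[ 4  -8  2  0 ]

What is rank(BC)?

2

First compute BC:
[[ -8,   0,  20,   8],
 [ -8,   8,   8,   4],
 [  8, -12,  -2,  -2],
 [  0,  -8,  12,   4]]
Now row reduce the product.
R2 ← R2 − R1: [0, 8, -12, -4]
R3 ← R3 + R1: [0, -12, 18, 6]
R3 ← R3 + (3/2)·R2: [0, 0, 0, 0]
R4 ← R4 + R2: [0, 0, 0, 0]
2 nonzero rows, so rank(BC) = 2.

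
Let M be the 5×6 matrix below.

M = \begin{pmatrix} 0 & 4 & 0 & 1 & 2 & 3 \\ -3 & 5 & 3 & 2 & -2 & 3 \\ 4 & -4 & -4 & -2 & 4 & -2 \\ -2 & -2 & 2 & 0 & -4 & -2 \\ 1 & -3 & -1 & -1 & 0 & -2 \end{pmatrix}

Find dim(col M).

2

Row reduce to echelon form.
Swap R1 ↔ R2
R3 ← R3 + (4/3)·R1: [0, 8/3, 0, 2/3, 4/3, 2]
R4 ← R4 − (2/3)·R1: [0, -16/3, 0, -4/3, -8/3, -4]
R5 ← R5 + (1/3)·R1: [0, -4/3, 0, -1/3, -2/3, -1]
R3 ← R3 − (2/3)·R2: [0, 0, 0, 0, 0, 0]
R4 ← R4 + (4/3)·R2: [0, 0, 0, 0, 0, 0]
R5 ← R5 + (1/3)·R2: [0, 0, 0, 0, 0, 0]
Echelon form has 2 nonzero rows, so rank(M) = 2.
The column space has dimension equal to the rank: 2.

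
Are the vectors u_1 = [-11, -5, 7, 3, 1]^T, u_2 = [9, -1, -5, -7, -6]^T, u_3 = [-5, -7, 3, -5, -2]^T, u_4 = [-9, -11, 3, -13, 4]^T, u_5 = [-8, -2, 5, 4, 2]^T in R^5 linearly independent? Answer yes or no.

no

Form the matrix with these vectors as rows and row reduce.
R2 ← R2 + (9/11)·R1: [0, -56/11, 8/11, -50/11, -57/11]
R3 ← R3 − (5/11)·R1: [0, -52/11, -2/11, -70/11, -27/11]
R4 ← R4 − (9/11)·R1: [0, -76/11, -30/11, -170/11, 35/11]
R5 ← R5 − (8/11)·R1: [0, 18/11, -1/11, 20/11, 14/11]
R3 ← R3 − (13/14)·R2: [0, 0, -6/7, -15/7, 33/14]
R4 ← R4 − (19/14)·R2: [0, 0, -26/7, -65/7, 143/14]
R5 ← R5 + (9/28)·R2: [0, 0, 1/7, 5/14, -11/28]
R4 ← R4 − (13/3)·R3: [0, 0, 0, 0, 0]
R5 ← R5 + (1/6)·R3: [0, 0, 0, 0, 0]
3 nonzero rows, so the 5 vectors span a space of dimension 3.
Since 3 < 5, the vectors are linearly dependent.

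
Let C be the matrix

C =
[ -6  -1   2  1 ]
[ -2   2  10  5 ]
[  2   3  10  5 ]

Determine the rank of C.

Row reduce to echelon form.
R2 ← R2 − (1/3)·R1: [0, 7/3, 28/3, 14/3]
R3 ← R3 + (1/3)·R1: [0, 8/3, 32/3, 16/3]
R3 ← R3 − (8/7)·R2: [0, 0, 0, 0]
Echelon form has 2 nonzero rows, so rank(C) = 2.

2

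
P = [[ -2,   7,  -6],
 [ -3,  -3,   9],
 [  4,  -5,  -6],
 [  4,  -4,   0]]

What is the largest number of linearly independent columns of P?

Row reduce to echelon form.
R2 ← R2 − (3/2)·R1: [0, -27/2, 18]
R3 ← R3 + (2)·R1: [0, 9, -18]
R4 ← R4 + (2)·R1: [0, 10, -12]
R3 ← R3 + (2/3)·R2: [0, 0, -6]
R4 ← R4 + (20/27)·R2: [0, 0, 4/3]
R4 ← R4 + (2/9)·R3: [0, 0, 0]
Echelon form has 3 nonzero rows, so rank(P) = 3.
The rank gives the maximum number of linearly independent columns: 3.

3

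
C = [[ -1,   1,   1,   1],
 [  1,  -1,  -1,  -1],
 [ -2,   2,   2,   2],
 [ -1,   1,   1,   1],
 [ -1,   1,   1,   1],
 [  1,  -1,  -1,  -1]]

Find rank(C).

1

Row reduce to echelon form.
R2 ← R2 + R1: [0, 0, 0, 0]
R3 ← R3 − (2)·R1: [0, 0, 0, 0]
R4 ← R4 − R1: [0, 0, 0, 0]
R5 ← R5 − R1: [0, 0, 0, 0]
R6 ← R6 + R1: [0, 0, 0, 0]
Echelon form has 1 nonzero row, so rank(C) = 1.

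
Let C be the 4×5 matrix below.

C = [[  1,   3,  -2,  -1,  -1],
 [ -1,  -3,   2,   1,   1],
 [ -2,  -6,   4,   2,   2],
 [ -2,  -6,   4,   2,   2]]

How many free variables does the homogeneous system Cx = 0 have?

Row reduce to echelon form.
R2 ← R2 + R1: [0, 0, 0, 0, 0]
R3 ← R3 + (2)·R1: [0, 0, 0, 0, 0]
R4 ← R4 + (2)·R1: [0, 0, 0, 0, 0]
1 nonzero row, so rank(C) = 1.
C has 5 columns; by rank–nullity, nullity = 5 − 1 = 4.

4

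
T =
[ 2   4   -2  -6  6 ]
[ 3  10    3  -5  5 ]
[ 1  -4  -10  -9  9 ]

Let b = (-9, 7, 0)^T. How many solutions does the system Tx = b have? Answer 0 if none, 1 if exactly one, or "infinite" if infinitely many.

0

Row reduce the augmented matrix [T | b].
R2 ← R2 − (3/2)·R1: [0, 4, 6, 4, -4, 41/2]
R3 ← R3 − (1/2)·R1: [0, -6, -9, -6, 6, 9/2]
R3 ← R3 + (3/2)·R2: [0, 0, 0, 0, 0, 141/4]
The echelon form has 3 nonzero rows; the last pivot sits in the augmented column, so rank(T) = 2 but rank([T|b]) = 3.
Since the ranks differ, the system is inconsistent.
It has no solutions.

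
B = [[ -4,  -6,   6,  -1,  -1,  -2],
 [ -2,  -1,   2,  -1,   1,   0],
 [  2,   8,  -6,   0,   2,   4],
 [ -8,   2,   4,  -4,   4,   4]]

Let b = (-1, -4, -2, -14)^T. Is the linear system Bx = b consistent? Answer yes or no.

yes

Row reduce the augmented matrix [B | b].
R2 ← R2 − (1/2)·R1: [0, 2, -1, -1/2, 3/2, 1, -7/2]
R3 ← R3 + (1/2)·R1: [0, 5, -3, -1/2, 3/2, 3, -5/2]
R4 ← R4 − (2)·R1: [0, 14, -8, -2, 6, 8, -12]
R3 ← R3 − (5/2)·R2: [0, 0, -1/2, 3/4, -9/4, 1/2, 25/4]
R4 ← R4 − (7)·R2: [0, 0, -1, 3/2, -9/2, 1, 25/2]
R4 ← R4 − (2)·R3: [0, 0, 0, 0, 0, 0, 0]
The echelon form has 3 nonzero rows, and every pivot lies in the first 6 columns, so rank(B) = rank([B|b]) = 3.
The system is consistent.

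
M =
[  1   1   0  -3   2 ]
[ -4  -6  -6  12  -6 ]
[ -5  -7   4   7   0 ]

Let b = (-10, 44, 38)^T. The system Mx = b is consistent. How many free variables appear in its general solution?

Row reduce the augmented matrix [M | b].
R2 ← R2 + (4)·R1: [0, -2, -6, 0, 2, 4]
R3 ← R3 + (5)·R1: [0, -2, 4, -8, 10, -12]
R3 ← R3 − R2: [0, 0, 10, -8, 8, -16]
The echelon form has 3 nonzero rows, and every pivot lies in the first 5 columns, so rank(M) = rank([M|b]) = 3.
The system is consistent.
Free variables = (unknowns) − (rank) = 5 − 3 = 2.

2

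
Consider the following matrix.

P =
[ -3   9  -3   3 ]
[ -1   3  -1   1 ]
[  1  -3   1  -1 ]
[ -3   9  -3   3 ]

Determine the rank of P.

Row reduce to echelon form.
R2 ← R2 − (1/3)·R1: [0, 0, 0, 0]
R3 ← R3 + (1/3)·R1: [0, 0, 0, 0]
R4 ← R4 − R1: [0, 0, 0, 0]
Echelon form has 1 nonzero row, so rank(P) = 1.

1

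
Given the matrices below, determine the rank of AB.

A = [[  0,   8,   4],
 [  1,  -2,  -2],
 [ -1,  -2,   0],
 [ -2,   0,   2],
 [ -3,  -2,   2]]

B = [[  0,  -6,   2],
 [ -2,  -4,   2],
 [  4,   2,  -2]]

First compute AB:
[[  0, -24,   8],
 [ -4,  -2,   2],
 [  4,  14,  -6],
 [  8,  16,  -8],
 [ 12,  30, -14]]
Now row reduce the product.
Swap R1 ↔ R2
R3 ← R3 + R1: [0, 12, -4]
R4 ← R4 + (2)·R1: [0, 12, -4]
R5 ← R5 + (3)·R1: [0, 24, -8]
R3 ← R3 + (1/2)·R2: [0, 0, 0]
R4 ← R4 + (1/2)·R2: [0, 0, 0]
R5 ← R5 + R2: [0, 0, 0]
2 nonzero rows, so rank(AB) = 2.

2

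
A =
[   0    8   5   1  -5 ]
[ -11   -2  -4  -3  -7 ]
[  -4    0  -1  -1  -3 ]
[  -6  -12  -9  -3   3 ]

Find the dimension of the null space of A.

Row reduce to echelon form.
Swap R1 ↔ R2
R3 ← R3 − (4/11)·R1: [0, 8/11, 5/11, 1/11, -5/11]
R4 ← R4 − (6/11)·R1: [0, -120/11, -75/11, -15/11, 75/11]
R3 ← R3 − (1/11)·R2: [0, 0, 0, 0, 0]
R4 ← R4 + (15/11)·R2: [0, 0, 0, 0, 0]
2 nonzero rows, so rank(A) = 2.
A has 5 columns; by rank–nullity, nullity = 5 − 2 = 3.

3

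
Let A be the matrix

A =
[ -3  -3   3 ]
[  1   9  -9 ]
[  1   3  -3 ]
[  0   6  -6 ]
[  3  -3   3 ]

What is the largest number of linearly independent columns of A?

2

Row reduce to echelon form.
R2 ← R2 + (1/3)·R1: [0, 8, -8]
R3 ← R3 + (1/3)·R1: [0, 2, -2]
R5 ← R5 + R1: [0, -6, 6]
R3 ← R3 − (1/4)·R2: [0, 0, 0]
R4 ← R4 − (3/4)·R2: [0, 0, 0]
R5 ← R5 + (3/4)·R2: [0, 0, 0]
Echelon form has 2 nonzero rows, so rank(A) = 2.
The rank gives the maximum number of linearly independent columns: 2.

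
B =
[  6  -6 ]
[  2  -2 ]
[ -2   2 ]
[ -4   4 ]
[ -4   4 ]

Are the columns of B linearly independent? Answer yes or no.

Row reduce B to echelon form.
R2 ← R2 − (1/3)·R1: [0, 0]
R3 ← R3 + (1/3)·R1: [0, 0]
R4 ← R4 + (2/3)·R1: [0, 0]
R5 ← R5 + (2/3)·R1: [0, 0]
1 pivot among 2 columns.
Only 1 < 2 pivot columns, so the columns are linearly dependent.

no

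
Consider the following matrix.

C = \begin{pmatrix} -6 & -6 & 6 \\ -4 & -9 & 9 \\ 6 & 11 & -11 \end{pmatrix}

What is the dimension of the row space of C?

Row reduce to echelon form.
R2 ← R2 − (2/3)·R1: [0, -5, 5]
R3 ← R3 + R1: [0, 5, -5]
R3 ← R3 + R2: [0, 0, 0]
Echelon form has 2 nonzero rows, so rank(C) = 2.
The row space has dimension equal to the rank: 2.

2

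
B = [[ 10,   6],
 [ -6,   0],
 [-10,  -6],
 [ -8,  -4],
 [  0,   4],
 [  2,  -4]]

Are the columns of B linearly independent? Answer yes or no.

yes

Row reduce B to echelon form.
R2 ← R2 + (3/5)·R1: [0, 18/5]
R3 ← R3 + R1: [0, 0]
R4 ← R4 + (4/5)·R1: [0, 4/5]
R6 ← R6 − (1/5)·R1: [0, -26/5]
R4 ← R4 − (2/9)·R2: [0, 0]
R5 ← R5 − (10/9)·R2: [0, 0]
R6 ← R6 + (13/9)·R2: [0, 0]
2 pivots among 2 columns.
Every column is a pivot column, so the columns are linearly independent.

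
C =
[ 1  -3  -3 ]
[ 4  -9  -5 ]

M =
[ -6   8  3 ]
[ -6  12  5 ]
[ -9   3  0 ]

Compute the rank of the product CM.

2

First compute CM:
[[ 39, -37, -12],
 [ 75, -91, -33]]
Now row reduce the product.
R2 ← R2 − (25/13)·R1: [0, -258/13, -129/13]
2 nonzero rows, so rank(CM) = 2.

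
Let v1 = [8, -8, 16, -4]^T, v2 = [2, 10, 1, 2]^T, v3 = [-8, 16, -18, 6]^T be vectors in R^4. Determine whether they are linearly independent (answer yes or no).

Form the matrix with these vectors as rows and row reduce.
R2 ← R2 − (1/4)·R1: [0, 12, -3, 3]
R3 ← R3 + R1: [0, 8, -2, 2]
R3 ← R3 − (2/3)·R2: [0, 0, 0, 0]
2 nonzero rows, so the 3 vectors span a space of dimension 2.
Since 2 < 3, the vectors are linearly dependent.

no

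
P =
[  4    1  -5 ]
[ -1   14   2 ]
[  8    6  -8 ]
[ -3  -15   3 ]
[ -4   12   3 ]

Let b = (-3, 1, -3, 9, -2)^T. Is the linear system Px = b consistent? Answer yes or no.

Row reduce the augmented matrix [P | b].
R2 ← R2 + (1/4)·R1: [0, 57/4, 3/4, 1/4]
R3 ← R3 − (2)·R1: [0, 4, 2, 3]
R4 ← R4 + (3/4)·R1: [0, -57/4, -3/4, 27/4]
R5 ← R5 + R1: [0, 13, -2, -5]
R3 ← R3 − (16/57)·R2: [0, 0, 34/19, 167/57]
R4 ← R4 + R2: [0, 0, 0, 7]
R5 ← R5 − (52/57)·R2: [0, 0, -51/19, -298/57]
R5 ← R5 + (3/2)·R3: [0, 0, 0, -5/6]
R5 ← R5 + (5/42)·R4: [0, 0, 0, 0]
The echelon form has 4 nonzero rows; the last pivot sits in the augmented column, so rank(P) = 3 but rank([P|b]) = 4.
Since the ranks differ, the system is inconsistent.

no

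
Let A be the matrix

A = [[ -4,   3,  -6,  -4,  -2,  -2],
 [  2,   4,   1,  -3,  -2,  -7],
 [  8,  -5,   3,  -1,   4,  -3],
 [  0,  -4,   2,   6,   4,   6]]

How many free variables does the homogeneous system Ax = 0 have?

Row reduce to echelon form.
R2 ← R2 + (1/2)·R1: [0, 11/2, -2, -5, -3, -8]
R3 ← R3 + (2)·R1: [0, 1, -9, -9, 0, -7]
R3 ← R3 − (2/11)·R2: [0, 0, -95/11, -89/11, 6/11, -61/11]
R4 ← R4 + (8/11)·R2: [0, 0, 6/11, 26/11, 20/11, 2/11]
R4 ← R4 + (6/95)·R3: [0, 0, 0, 176/95, 176/95, -16/95]
4 nonzero rows, so rank(A) = 4.
A has 6 columns; by rank–nullity, nullity = 6 − 4 = 2.

2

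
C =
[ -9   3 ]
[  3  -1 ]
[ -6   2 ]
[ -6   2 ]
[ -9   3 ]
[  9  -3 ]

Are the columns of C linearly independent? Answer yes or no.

Row reduce C to echelon form.
R2 ← R2 + (1/3)·R1: [0, 0]
R3 ← R3 − (2/3)·R1: [0, 0]
R4 ← R4 − (2/3)·R1: [0, 0]
R5 ← R5 − R1: [0, 0]
R6 ← R6 + R1: [0, 0]
1 pivot among 2 columns.
Only 1 < 2 pivot columns, so the columns are linearly dependent.

no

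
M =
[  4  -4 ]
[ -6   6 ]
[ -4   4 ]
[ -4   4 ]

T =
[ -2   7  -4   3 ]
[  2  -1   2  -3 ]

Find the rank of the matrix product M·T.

First compute MT:
[[-16,  32, -24,  24],
 [ 24, -48,  36, -36],
 [ 16, -32,  24, -24],
 [ 16, -32,  24, -24]]
Now row reduce the product.
R2 ← R2 + (3/2)·R1: [0, 0, 0, 0]
R3 ← R3 + R1: [0, 0, 0, 0]
R4 ← R4 + R1: [0, 0, 0, 0]
1 nonzero row, so rank(MT) = 1.

1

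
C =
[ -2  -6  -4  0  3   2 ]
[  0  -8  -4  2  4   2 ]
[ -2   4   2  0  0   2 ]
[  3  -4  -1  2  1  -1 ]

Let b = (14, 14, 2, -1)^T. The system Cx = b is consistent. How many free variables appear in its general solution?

Row reduce the augmented matrix [C | b].
R3 ← R3 − R1: [0, 10, 6, 0, -3, 0, -12]
R4 ← R4 + (3/2)·R1: [0, -13, -7, 2, 11/2, 2, 20]
R3 ← R3 + (5/4)·R2: [0, 0, 1, 5/2, 2, 5/2, 11/2]
R4 ← R4 − (13/8)·R2: [0, 0, -1/2, -5/4, -1, -5/4, -11/4]
R4 ← R4 + (1/2)·R3: [0, 0, 0, 0, 0, 0, 0]
The echelon form has 3 nonzero rows, and every pivot lies in the first 6 columns, so rank(C) = rank([C|b]) = 3.
The system is consistent.
Free variables = (unknowns) − (rank) = 6 − 3 = 3.

3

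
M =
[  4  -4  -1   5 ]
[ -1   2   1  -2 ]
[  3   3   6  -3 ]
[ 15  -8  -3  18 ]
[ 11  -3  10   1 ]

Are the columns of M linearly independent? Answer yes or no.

Row reduce M to echelon form.
R2 ← R2 + (1/4)·R1: [0, 1, 3/4, -3/4]
R3 ← R3 − (3/4)·R1: [0, 6, 27/4, -27/4]
R4 ← R4 − (15/4)·R1: [0, 7, 3/4, -3/4]
R5 ← R5 − (11/4)·R1: [0, 8, 51/4, -51/4]
R3 ← R3 − (6)·R2: [0, 0, 9/4, -9/4]
R4 ← R4 − (7)·R2: [0, 0, -9/2, 9/2]
R5 ← R5 − (8)·R2: [0, 0, 27/4, -27/4]
R4 ← R4 + (2)·R3: [0, 0, 0, 0]
R5 ← R5 − (3)·R3: [0, 0, 0, 0]
3 pivots among 4 columns.
Only 3 < 4 pivot columns, so the columns are linearly dependent.

no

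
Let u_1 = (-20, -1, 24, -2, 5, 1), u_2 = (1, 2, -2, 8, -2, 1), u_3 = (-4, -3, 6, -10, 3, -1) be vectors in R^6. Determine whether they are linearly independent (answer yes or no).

yes

Form the matrix with these vectors as rows and row reduce.
R2 ← R2 + (1/20)·R1: [0, 39/20, -4/5, 79/10, -7/4, 21/20]
R3 ← R3 − (1/5)·R1: [0, -14/5, 6/5, -48/5, 2, -6/5]
R3 ← R3 + (56/39)·R2: [0, 0, 2/39, 68/39, -20/39, 4/13]
3 nonzero rows, so the 3 vectors span a space of dimension 3.
Since 3 = 3, the vectors are linearly independent.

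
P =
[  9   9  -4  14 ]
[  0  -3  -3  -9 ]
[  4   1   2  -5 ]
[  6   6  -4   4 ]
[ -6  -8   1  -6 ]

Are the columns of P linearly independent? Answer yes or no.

Row reduce P to echelon form.
R3 ← R3 − (4/9)·R1: [0, -3, 34/9, -101/9]
R4 ← R4 − (2/3)·R1: [0, 0, -4/3, -16/3]
R5 ← R5 + (2/3)·R1: [0, -2, -5/3, 10/3]
R3 ← R3 − R2: [0, 0, 61/9, -20/9]
R5 ← R5 − (2/3)·R2: [0, 0, 1/3, 28/3]
R4 ← R4 + (12/61)·R3: [0, 0, 0, -352/61]
R5 ← R5 − (3/61)·R3: [0, 0, 0, 576/61]
R5 ← R5 + (18/11)·R4: [0, 0, 0, 0]
4 pivots among 4 columns.
Every column is a pivot column, so the columns are linearly independent.

yes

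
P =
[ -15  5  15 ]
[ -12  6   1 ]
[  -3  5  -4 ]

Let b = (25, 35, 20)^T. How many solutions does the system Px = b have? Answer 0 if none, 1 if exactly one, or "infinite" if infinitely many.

Row reduce the augmented matrix [P | b].
R2 ← R2 − (4/5)·R1: [0, 2, -11, 15]
R3 ← R3 − (1/5)·R1: [0, 4, -7, 15]
R3 ← R3 − (2)·R2: [0, 0, 15, -15]
The echelon form has 3 nonzero rows, and every pivot lies in the first 3 columns, so rank(P) = rank([P|b]) = 3.
The system is consistent.
rank = 3 = number of unknowns, so the solution is unique.

1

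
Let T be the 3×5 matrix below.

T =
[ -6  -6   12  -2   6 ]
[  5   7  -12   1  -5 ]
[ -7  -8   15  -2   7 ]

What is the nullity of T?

3

Row reduce to echelon form.
R2 ← R2 + (5/6)·R1: [0, 2, -2, -2/3, 0]
R3 ← R3 − (7/6)·R1: [0, -1, 1, 1/3, 0]
R3 ← R3 + (1/2)·R2: [0, 0, 0, 0, 0]
2 nonzero rows, so rank(T) = 2.
T has 5 columns; by rank–nullity, nullity = 5 − 2 = 3.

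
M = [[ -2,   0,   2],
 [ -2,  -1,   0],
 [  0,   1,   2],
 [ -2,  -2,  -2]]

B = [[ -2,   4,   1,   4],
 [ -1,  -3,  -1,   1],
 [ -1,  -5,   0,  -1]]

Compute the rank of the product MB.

2

First compute MB:
[[  2, -18,  -2, -10],
 [  5,  -5,  -1,  -9],
 [ -3, -13,  -1,  -1],
 [  8,   8,   0,  -8]]
Now row reduce the product.
R2 ← R2 − (5/2)·R1: [0, 40, 4, 16]
R3 ← R3 + (3/2)·R1: [0, -40, -4, -16]
R4 ← R4 − (4)·R1: [0, 80, 8, 32]
R3 ← R3 + R2: [0, 0, 0, 0]
R4 ← R4 − (2)·R2: [0, 0, 0, 0]
2 nonzero rows, so rank(MB) = 2.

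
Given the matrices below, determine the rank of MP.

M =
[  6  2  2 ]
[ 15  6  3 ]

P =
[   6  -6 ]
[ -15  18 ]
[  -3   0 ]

First compute MP:
[[  0,   0],
 [ -9,  18]]
Now row reduce the product.
Swap R1 ↔ R2
1 nonzero row, so rank(MP) = 1.

1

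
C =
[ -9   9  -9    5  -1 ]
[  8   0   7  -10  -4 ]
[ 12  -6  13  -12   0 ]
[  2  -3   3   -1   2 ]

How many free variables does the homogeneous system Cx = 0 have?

2

Row reduce to echelon form.
R2 ← R2 + (8/9)·R1: [0, 8, -1, -50/9, -44/9]
R3 ← R3 + (4/3)·R1: [0, 6, 1, -16/3, -4/3]
R4 ← R4 + (2/9)·R1: [0, -1, 1, 1/9, 16/9]
R3 ← R3 − (3/4)·R2: [0, 0, 7/4, -7/6, 7/3]
R4 ← R4 + (1/8)·R2: [0, 0, 7/8, -7/12, 7/6]
R4 ← R4 − (1/2)·R3: [0, 0, 0, 0, 0]
3 nonzero rows, so rank(C) = 3.
C has 5 columns; by rank–nullity, nullity = 5 − 3 = 2.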